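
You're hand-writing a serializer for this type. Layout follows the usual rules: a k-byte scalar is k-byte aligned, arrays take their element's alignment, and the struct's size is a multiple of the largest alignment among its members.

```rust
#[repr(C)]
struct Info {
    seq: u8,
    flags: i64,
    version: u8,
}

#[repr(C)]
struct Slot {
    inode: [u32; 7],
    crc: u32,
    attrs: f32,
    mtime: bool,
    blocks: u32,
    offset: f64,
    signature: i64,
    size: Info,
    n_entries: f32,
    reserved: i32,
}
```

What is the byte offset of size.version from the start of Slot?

80

Info: seq at 0 (size 1, align 1) → ends 1; pad 7 to align 8 for flags; flags at 8 (size 8, align 8) → ends 16; version at 16 (size 1, align 1) → ends 17; tail pad 7 to reach multiple of 8; total 24 bytes, alignment 8
inode at 0 (size 28, align 4) → ends 28
crc at 28 (size 4, align 4) → ends 32
attrs at 32 (size 4, align 4) → ends 36
mtime at 36 (size 1, align 1) → ends 37
pad 3 to align 4 for blocks
blocks at 40 (size 4, align 4) → ends 44
pad 4 to align 8 for offset
offset at 48 (size 8, align 8) → ends 56
signature at 56 (size 8, align 8) → ends 64
size at 64 (size 24, align 8) → ends 88
within Info: version at 16
64 + 16 = 80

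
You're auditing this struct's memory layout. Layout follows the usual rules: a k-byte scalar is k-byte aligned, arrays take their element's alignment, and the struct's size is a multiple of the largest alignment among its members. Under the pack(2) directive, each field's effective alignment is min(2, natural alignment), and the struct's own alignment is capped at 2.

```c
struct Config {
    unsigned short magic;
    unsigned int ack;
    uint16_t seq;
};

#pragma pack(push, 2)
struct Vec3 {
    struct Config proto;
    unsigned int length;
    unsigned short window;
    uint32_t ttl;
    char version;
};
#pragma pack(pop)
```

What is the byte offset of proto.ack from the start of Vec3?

4

Config: @0: magic [2B, align 2] → 2; +2 pad (align 4); @4: ack [4B, align 4] → 8; @8: seq [2B, align 2] → 10; +2 tail pad (align 4); size 12, align 4
@0: proto [12B, align 2] → 12
within Config: ack at 4
0 + 4 = 4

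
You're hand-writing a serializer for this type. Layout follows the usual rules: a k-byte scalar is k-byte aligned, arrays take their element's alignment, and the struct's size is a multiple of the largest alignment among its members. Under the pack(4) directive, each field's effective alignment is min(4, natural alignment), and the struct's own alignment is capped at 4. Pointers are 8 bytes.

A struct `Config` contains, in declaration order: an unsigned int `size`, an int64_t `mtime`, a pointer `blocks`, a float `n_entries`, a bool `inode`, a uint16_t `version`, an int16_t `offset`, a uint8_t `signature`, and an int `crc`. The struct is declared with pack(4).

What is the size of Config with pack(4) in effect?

36

@0: size [4B, align 4] → 4
@4: mtime [8B, align 4] → 12
@12: blocks [8B, align 4] → 20
@20: n_entries [4B, align 4] → 24
@24: inode [1B, align 1] → 25
+1 pad (align 2)
@26: version [2B, align 2] → 28
@28: offset [2B, align 2] → 30
@30: signature [1B, align 1] → 31
+1 pad (align 4)
@32: crc [4B, align 4] → 36
size 36, align 4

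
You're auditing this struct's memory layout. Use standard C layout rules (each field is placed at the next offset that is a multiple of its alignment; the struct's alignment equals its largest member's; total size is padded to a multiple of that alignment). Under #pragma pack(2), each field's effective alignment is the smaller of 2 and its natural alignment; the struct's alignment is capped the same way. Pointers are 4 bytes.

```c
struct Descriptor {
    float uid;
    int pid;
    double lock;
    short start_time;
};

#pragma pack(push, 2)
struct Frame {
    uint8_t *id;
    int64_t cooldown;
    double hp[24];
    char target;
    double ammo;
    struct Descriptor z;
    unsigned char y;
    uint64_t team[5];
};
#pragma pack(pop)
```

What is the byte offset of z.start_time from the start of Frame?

230

Descriptor: uid at 0 (size 4, align 4) → ends 4; pid at 4 (size 4, align 4) → ends 8; lock at 8 (size 8, align 8) → ends 16; start_time at 16 (size 2, align 2) → ends 18; tail pad 6 to reach multiple of 8; total 24 bytes, alignment 8
id at 0 (size 4, align 2) → ends 4
cooldown at 4 (size 8, align 2) → ends 12
hp at 12 (size 192, align 2) → ends 204
target at 204 (size 1, align 1) → ends 205
pad 1 to align 2 for ammo
ammo at 206 (size 8, align 2) → ends 214
z at 214 (size 24, align 2) → ends 238
within Descriptor: start_time at 16
214 + 16 = 230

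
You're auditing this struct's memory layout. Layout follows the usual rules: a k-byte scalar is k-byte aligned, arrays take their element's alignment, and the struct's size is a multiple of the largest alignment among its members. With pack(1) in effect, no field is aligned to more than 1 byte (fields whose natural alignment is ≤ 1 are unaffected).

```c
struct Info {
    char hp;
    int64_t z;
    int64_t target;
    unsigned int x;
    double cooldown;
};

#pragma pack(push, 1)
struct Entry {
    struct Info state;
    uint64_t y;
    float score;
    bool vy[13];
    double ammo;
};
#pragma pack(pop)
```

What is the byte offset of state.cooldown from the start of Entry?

Info: 0..1  hp  (1B, 1-aligned); 1..8  -- padding (7B); 8..16  z  (8B, 8-aligned); 16..24  target  (8B, 8-aligned); 24..28  x  (4B, 4-aligned); 28..32  -- padding (4B); 32..40  cooldown  (8B, 8-aligned); sizeof = 40, alignof = 8
0..40  state  (40B, 1-aligned)
within Info: cooldown at 32
0 + 32 = 32

32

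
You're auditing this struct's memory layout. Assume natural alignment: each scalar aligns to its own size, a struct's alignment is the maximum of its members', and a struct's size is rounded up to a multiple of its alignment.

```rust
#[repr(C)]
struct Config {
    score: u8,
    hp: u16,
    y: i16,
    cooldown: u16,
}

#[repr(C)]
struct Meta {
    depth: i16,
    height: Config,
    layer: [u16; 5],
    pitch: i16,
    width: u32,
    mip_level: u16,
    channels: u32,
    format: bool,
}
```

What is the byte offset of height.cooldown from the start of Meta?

Config: 0..1  score  (1B, 1-aligned); 1..2  -- padding (1B); 2..4  hp  (2B, 2-aligned); 4..6  y  (2B, 2-aligned); 6..8  cooldown  (2B, 2-aligned); sizeof = 8, alignof = 2
0..2  depth  (2B, 2-aligned)
2..10  height  (8B, 2-aligned)
within Config: cooldown at 6
2 + 6 = 8

8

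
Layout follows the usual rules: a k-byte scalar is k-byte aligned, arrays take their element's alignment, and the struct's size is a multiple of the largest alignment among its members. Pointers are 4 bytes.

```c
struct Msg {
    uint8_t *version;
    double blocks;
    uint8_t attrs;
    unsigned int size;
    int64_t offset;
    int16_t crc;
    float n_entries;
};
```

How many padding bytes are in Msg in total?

@0: version [4B, align 4] → 4
+4 pad (align 8)
@8: blocks [8B, align 8] → 16
@16: attrs [1B, align 1] → 17
+3 pad (align 4)
@20: size [4B, align 4] → 24
@24: offset [8B, align 8] → 32
@32: crc [2B, align 2] → 34
+2 pad (align 4)
@36: n_entries [4B, align 4] → 40
size 40, align 8
data bytes 31, size 40 → padding 9

9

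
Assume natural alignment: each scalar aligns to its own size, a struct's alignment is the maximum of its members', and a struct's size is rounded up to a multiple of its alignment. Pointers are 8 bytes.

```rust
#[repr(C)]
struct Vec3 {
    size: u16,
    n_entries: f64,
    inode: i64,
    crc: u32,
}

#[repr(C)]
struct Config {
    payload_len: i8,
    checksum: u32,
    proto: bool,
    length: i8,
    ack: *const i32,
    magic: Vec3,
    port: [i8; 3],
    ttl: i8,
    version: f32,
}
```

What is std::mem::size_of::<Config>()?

64

Vec3: @0: size [2B, align 2] → 2; +6 pad (align 8); @8: n_entries [8B, align 8] → 16; @16: inode [8B, align 8] → 24; @24: crc [4B, align 4] → 28; +4 tail pad (align 8); size 32, align 8
@0: payload_len [1B, align 1] → 1
+3 pad (align 4)
@4: checksum [4B, align 4] → 8
@8: proto [1B, align 1] → 9
@9: length [1B, align 1] → 10
+6 pad (align 8)
@16: ack [8B, align 8] → 24
@24: magic [32B, align 8] → 56
@56: port [3B, align 1] → 59
@59: ttl [1B, align 1] → 60
@60: version [4B, align 4] → 64
size 64, align 8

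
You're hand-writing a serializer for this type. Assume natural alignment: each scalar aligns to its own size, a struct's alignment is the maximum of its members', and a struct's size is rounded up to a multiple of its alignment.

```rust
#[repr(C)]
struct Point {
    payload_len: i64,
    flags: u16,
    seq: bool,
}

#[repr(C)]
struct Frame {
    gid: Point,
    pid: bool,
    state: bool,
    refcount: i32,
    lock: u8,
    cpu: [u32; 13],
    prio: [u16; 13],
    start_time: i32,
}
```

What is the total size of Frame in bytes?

Point: payload_len at 0 (size 8, align 8) → ends 8; flags at 8 (size 2, align 2) → ends 10; seq at 10 (size 1, align 1) → ends 11; tail pad 5 to reach multiple of 8; total 16 bytes, alignment 8
gid at 0 (size 16, align 8) → ends 16
pid at 16 (size 1, align 1) → ends 17
state at 17 (size 1, align 1) → ends 18
pad 2 to align 4 for refcount
refcount at 20 (size 4, align 4) → ends 24
lock at 24 (size 1, align 1) → ends 25
pad 3 to align 4 for cpu
cpu at 28 (size 52, align 4) → ends 80
prio at 80 (size 26, align 2) → ends 106
pad 2 to align 4 for start_time
start_time at 108 (size 4, align 4) → ends 112
total 112 bytes, alignment 8

112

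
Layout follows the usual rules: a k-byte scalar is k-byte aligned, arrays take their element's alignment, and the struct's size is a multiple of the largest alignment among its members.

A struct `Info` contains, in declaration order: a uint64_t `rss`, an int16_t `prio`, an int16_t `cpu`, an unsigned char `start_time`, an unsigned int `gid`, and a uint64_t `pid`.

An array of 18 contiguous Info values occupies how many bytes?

576

0..8  rss  (8B, 8-aligned)
8..10  prio  (2B, 2-aligned)
10..12  cpu  (2B, 2-aligned)
12..13  start_time  (1B, 1-aligned)
13..16  -- padding (3B)
16..20  gid  (4B, 4-aligned)
20..24  -- padding (4B)
24..32  pid  (8B, 8-aligned)
sizeof = 32, alignof = 8
array of 18: 18 × 32 = 576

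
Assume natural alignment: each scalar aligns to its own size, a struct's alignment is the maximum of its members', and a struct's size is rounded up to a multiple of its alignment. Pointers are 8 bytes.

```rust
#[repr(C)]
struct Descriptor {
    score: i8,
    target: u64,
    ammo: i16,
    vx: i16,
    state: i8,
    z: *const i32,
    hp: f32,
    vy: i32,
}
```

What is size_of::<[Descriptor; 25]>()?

score at 0 (size 1, align 1) → ends 1
pad 7 to align 8 for target
target at 8 (size 8, align 8) → ends 16
ammo at 16 (size 2, align 2) → ends 18
vx at 18 (size 2, align 2) → ends 20
state at 20 (size 1, align 1) → ends 21
pad 3 to align 8 for z
z at 24 (size 8, align 8) → ends 32
hp at 32 (size 4, align 4) → ends 36
vy at 36 (size 4, align 4) → ends 40
total 40 bytes, alignment 8
array of 25: 25 × 40 = 1000

1000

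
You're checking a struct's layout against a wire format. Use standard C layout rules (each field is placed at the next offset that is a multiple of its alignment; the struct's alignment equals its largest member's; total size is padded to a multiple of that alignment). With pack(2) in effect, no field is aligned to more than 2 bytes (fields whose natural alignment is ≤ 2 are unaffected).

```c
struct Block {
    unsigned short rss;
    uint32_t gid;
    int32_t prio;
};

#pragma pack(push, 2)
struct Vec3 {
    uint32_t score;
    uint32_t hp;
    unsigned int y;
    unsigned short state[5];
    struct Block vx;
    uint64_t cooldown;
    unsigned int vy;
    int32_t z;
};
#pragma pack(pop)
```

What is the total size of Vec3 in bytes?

50 bytes

Block: 0..2  rss  (2B, 2-aligned); 2..4  -- padding (2B); 4..8  gid  (4B, 4-aligned); 8..12  prio  (4B, 4-aligned); sizeof = 12, alignof = 4
0..4  score  (4B, 2-aligned)
4..8  hp  (4B, 2-aligned)
8..12  y  (4B, 2-aligned)
12..22  state  (10B, 2-aligned)
22..34  vx  (12B, 2-aligned)
34..42  cooldown  (8B, 2-aligned)
42..46  vy  (4B, 2-aligned)
46..50  z  (4B, 2-aligned)
sizeof = 50, alignof = 2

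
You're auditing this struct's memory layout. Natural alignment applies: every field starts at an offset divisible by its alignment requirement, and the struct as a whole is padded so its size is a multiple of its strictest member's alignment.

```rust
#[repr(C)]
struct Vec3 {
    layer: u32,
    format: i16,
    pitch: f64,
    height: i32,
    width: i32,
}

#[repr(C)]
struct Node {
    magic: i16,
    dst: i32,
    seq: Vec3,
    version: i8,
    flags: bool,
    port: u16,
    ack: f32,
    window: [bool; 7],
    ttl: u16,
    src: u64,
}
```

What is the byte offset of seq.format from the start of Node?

12

Vec3: layer at 0 (size 4, align 4) → ends 4; format at 4 (size 2, align 2) → ends 6; pad 2 to align 8 for pitch; pitch at 8 (size 8, align 8) → ends 16; height at 16 (size 4, align 4) → ends 20; width at 20 (size 4, align 4) → ends 24; total 24 bytes, alignment 8
magic at 0 (size 2, align 2) → ends 2
pad 2 to align 4 for dst
dst at 4 (size 4, align 4) → ends 8
seq at 8 (size 24, align 8) → ends 32
within Vec3: format at 4
8 + 4 = 12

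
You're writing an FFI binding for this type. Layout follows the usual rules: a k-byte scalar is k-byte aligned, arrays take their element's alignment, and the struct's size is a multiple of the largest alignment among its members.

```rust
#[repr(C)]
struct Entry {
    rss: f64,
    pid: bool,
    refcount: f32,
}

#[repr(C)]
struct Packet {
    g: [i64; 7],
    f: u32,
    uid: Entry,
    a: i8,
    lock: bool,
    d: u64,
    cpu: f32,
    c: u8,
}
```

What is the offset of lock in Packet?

Entry: rss at 0 (size 8, align 8) → ends 8; pid at 8 (size 1, align 1) → ends 9; pad 3 to align 4 for refcount; refcount at 12 (size 4, align 4) → ends 16; total 16 bytes, alignment 8
g at 0 (size 56, align 8) → ends 56
f at 56 (size 4, align 4) → ends 60
pad 4 to align 8 for uid
uid at 64 (size 16, align 8) → ends 80
a at 80 (size 1, align 1) → ends 81
lock at 81 (size 1, align 1) → ends 82

81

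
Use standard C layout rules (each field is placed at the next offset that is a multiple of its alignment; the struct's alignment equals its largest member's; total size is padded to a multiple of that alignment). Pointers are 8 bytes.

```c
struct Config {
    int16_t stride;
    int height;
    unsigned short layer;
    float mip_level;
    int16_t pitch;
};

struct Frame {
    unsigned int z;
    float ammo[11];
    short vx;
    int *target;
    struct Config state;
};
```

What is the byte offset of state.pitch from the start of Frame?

Config: 0..2  stride  (2B, 2-aligned); 2..4  -- padding (2B); 4..8  height  (4B, 4-aligned); 8..10  layer  (2B, 2-aligned); 10..12  -- padding (2B); 12..16  mip_level  (4B, 4-aligned); 16..18  pitch  (2B, 2-aligned); 18..20  -- tail padding (2B); sizeof = 20, alignof = 4
0..4  z  (4B, 4-aligned)
4..48  ammo  (44B, 4-aligned)
48..50  vx  (2B, 2-aligned)
50..56  -- padding (6B)
56..64  target  (8B, 8-aligned)
64..84  state  (20B, 4-aligned)
within Config: pitch at 16
64 + 16 = 80

80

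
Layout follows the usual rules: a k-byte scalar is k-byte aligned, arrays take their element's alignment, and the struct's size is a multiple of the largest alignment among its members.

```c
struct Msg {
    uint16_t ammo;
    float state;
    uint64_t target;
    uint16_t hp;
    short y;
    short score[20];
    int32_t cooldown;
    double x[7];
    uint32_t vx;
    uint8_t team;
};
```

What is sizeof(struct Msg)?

128 bytes

@0: ammo [2B, align 2] → 2
+2 pad (align 4)
@4: state [4B, align 4] → 8
@8: target [8B, align 8] → 16
@16: hp [2B, align 2] → 18
@18: y [2B, align 2] → 20
@20: score [40B, align 2] → 60
@60: cooldown [4B, align 4] → 64
@64: x [56B, align 8] → 120
@120: vx [4B, align 4] → 124
@124: team [1B, align 1] → 125
+3 tail pad (align 8)
size 128, align 8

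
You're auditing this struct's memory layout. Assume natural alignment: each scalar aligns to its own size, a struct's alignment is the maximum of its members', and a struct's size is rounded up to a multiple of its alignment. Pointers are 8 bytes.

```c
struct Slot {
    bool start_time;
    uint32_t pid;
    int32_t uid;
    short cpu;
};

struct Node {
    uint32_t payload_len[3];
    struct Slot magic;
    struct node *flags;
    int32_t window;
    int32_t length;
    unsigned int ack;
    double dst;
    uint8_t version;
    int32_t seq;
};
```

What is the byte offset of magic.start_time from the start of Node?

12

Slot: @0: start_time [1B, align 1] → 1; +3 pad (align 4); @4: pid [4B, align 4] → 8; @8: uid [4B, align 4] → 12; @12: cpu [2B, align 2] → 14; +2 tail pad (align 4); size 16, align 4
@0: payload_len [12B, align 4] → 12
@12: magic [16B, align 4] → 28
within Slot: start_time at 0
12 + 0 = 12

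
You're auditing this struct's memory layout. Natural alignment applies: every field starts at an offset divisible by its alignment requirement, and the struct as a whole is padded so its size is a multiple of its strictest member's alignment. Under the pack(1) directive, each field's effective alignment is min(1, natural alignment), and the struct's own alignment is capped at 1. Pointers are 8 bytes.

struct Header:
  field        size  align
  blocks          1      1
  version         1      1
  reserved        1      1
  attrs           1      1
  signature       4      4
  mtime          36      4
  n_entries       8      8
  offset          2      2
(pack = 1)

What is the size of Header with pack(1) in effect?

0..1  blocks  (1B, 1-aligned)
1..2  version  (1B, 1-aligned)
2..3  reserved  (1B, 1-aligned)
3..4  attrs  (1B, 1-aligned)
4..8  signature  (4B, 1-aligned)
8..44  mtime  (36B, 1-aligned)
44..52  n_entries  (8B, 1-aligned)
52..54  offset  (2B, 1-aligned)
sizeof = 54, alignof = 1

54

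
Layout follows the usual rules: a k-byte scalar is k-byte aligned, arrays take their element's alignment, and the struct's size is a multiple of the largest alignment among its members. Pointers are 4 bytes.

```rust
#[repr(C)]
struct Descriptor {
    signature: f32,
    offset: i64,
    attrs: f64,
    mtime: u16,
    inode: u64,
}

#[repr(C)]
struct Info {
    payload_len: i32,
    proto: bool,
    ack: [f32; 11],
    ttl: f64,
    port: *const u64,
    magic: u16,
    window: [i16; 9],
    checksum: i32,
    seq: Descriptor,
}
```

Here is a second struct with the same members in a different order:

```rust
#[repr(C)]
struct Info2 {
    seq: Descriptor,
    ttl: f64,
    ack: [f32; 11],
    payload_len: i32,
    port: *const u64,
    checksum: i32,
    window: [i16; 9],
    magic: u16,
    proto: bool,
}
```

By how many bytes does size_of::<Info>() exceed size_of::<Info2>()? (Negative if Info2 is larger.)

Descriptor: @0: signature [4B, align 4] → 4; +4 pad (align 8); @8: offset [8B, align 8] → 16; @16: attrs [8B, align 8] → 24; @24: mtime [2B, align 2] → 26; +6 pad (align 8); @32: inode [8B, align 8] → 40; size 40, align 8
@0: payload_len [4B, align 4] → 4
@4: proto [1B, align 1] → 5
+3 pad (align 4)
@8: ack [44B, align 4] → 52
+4 pad (align 8)
@56: ttl [8B, align 8] → 64
@64: port [4B, align 4] → 68
@68: magic [2B, align 2] → 70
@70: window [18B, align 2] → 88
@88: checksum [4B, align 4] → 92
+4 pad (align 8)
@96: seq [40B, align 8] → 136
size 136, align 8
— Info2 —
@0: seq [40B, align 8] → 40
@40: ttl [8B, align 8] → 48
@48: ack [44B, align 4] → 92
@92: payload_len [4B, align 4] → 96
@96: port [4B, align 4] → 100
@100: checksum [4B, align 4] → 104
@104: window [18B, align 2] → 122
@122: magic [2B, align 2] → 124
@124: proto [1B, align 1] → 125
+3 tail pad (align 8)
size 128, align 8
136 − 128 = 8

8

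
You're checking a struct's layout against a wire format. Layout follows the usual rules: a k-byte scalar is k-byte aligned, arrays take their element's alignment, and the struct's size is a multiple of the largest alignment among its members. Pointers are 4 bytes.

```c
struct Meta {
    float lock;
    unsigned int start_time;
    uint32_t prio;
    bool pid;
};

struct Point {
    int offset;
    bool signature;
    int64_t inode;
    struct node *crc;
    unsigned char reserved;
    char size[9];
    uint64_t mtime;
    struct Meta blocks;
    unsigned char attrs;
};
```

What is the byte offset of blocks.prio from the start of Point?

48

Meta: lock at 0 (size 4, align 4) → ends 4; start_time at 4 (size 4, align 4) → ends 8; prio at 8 (size 4, align 4) → ends 12; pid at 12 (size 1, align 1) → ends 13; tail pad 3 to reach multiple of 4; total 16 bytes, alignment 4
offset at 0 (size 4, align 4) → ends 4
signature at 4 (size 1, align 1) → ends 5
pad 3 to align 8 for inode
inode at 8 (size 8, align 8) → ends 16
crc at 16 (size 4, align 4) → ends 20
reserved at 20 (size 1, align 1) → ends 21
size at 21 (size 9, align 1) → ends 30
pad 2 to align 8 for mtime
mtime at 32 (size 8, align 8) → ends 40
blocks at 40 (size 16, align 4) → ends 56
within Meta: prio at 8
40 + 8 = 48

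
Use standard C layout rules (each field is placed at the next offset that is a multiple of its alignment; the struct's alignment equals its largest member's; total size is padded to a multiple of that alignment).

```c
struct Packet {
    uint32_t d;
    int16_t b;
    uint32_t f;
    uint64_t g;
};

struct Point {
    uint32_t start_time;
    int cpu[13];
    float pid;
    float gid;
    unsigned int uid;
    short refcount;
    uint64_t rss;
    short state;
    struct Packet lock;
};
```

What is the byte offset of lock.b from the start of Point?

92

Packet: d at 0 (size 4, align 4) → ends 4; b at 4 (size 2, align 2) → ends 6; pad 2 to align 4 for f; f at 8 (size 4, align 4) → ends 12; pad 4 to align 8 for g; g at 16 (size 8, align 8) → ends 24; total 24 bytes, alignment 8
start_time at 0 (size 4, align 4) → ends 4
cpu at 4 (size 52, align 4) → ends 56
pid at 56 (size 4, align 4) → ends 60
gid at 60 (size 4, align 4) → ends 64
uid at 64 (size 4, align 4) → ends 68
refcount at 68 (size 2, align 2) → ends 70
pad 2 to align 8 for rss
rss at 72 (size 8, align 8) → ends 80
state at 80 (size 2, align 2) → ends 82
pad 6 to align 8 for lock
lock at 88 (size 24, align 8) → ends 112
within Packet: b at 4
88 + 4 = 92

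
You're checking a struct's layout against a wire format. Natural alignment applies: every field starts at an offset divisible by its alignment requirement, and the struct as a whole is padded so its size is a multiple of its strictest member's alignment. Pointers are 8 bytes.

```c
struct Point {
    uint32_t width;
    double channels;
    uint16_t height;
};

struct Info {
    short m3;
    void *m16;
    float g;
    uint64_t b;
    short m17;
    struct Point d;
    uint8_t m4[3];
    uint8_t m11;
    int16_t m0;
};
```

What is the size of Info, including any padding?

Point: 0..4  width  (4B, 4-aligned); 4..8  -- padding (4B); 8..16  channels  (8B, 8-aligned); 16..18  height  (2B, 2-aligned); 18..24  -- tail padding (6B); sizeof = 24, alignof = 8
0..2  m3  (2B, 2-aligned)
2..8  -- padding (6B)
8..16  m16  (8B, 8-aligned)
16..20  g  (4B, 4-aligned)
20..24  -- padding (4B)
24..32  b  (8B, 8-aligned)
32..34  m17  (2B, 2-aligned)
34..40  -- padding (6B)
40..64  d  (24B, 8-aligned)
64..67  m4  (3B, 1-aligned)
67..68  m11  (1B, 1-aligned)
68..70  m0  (2B, 2-aligned)
70..72  -- tail padding (2B)
sizeof = 72, alignof = 8

72 bytes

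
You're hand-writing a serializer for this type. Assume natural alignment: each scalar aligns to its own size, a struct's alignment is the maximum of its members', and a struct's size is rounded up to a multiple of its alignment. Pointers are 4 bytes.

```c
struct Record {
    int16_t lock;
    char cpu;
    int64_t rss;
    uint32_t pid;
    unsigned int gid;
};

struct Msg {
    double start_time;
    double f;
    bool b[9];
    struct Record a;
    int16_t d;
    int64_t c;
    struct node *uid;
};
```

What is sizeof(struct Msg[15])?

1200

Record: lock at 0 (size 2, align 2) → ends 2; cpu at 2 (size 1, align 1) → ends 3; pad 5 to align 8 for rss; rss at 8 (size 8, align 8) → ends 16; pid at 16 (size 4, align 4) → ends 20; gid at 20 (size 4, align 4) → ends 24; total 24 bytes, alignment 8
start_time at 0 (size 8, align 8) → ends 8
f at 8 (size 8, align 8) → ends 16
b at 16 (size 9, align 1) → ends 25
pad 7 to align 8 for a
a at 32 (size 24, align 8) → ends 56
d at 56 (size 2, align 2) → ends 58
pad 6 to align 8 for c
c at 64 (size 8, align 8) → ends 72
uid at 72 (size 4, align 4) → ends 76
tail pad 4 to reach multiple of 8
total 80 bytes, alignment 8
array of 15: 15 × 80 = 1200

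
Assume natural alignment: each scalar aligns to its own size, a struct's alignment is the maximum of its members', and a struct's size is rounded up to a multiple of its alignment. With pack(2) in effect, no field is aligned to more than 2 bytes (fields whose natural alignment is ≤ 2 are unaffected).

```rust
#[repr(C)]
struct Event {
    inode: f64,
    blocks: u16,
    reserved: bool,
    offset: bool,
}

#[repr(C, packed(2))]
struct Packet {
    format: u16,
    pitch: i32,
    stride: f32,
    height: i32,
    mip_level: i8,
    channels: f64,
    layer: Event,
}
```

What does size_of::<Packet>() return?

40 bytes

Event: 0..8  inode  (8B, 8-aligned); 8..10  blocks  (2B, 2-aligned); 10..11  reserved  (1B, 1-aligned); 11..12  offset  (1B, 1-aligned); 12..16  -- tail padding (4B); sizeof = 16, alignof = 8
0..2  format  (2B, 2-aligned)
2..6  pitch  (4B, 2-aligned)
6..10  stride  (4B, 2-aligned)
10..14  height  (4B, 2-aligned)
14..15  mip_level  (1B, 1-aligned)
15..16  -- padding (1B)
16..24  channels  (8B, 2-aligned)
24..40  layer  (16B, 2-aligned)
sizeof = 40, alignof = 2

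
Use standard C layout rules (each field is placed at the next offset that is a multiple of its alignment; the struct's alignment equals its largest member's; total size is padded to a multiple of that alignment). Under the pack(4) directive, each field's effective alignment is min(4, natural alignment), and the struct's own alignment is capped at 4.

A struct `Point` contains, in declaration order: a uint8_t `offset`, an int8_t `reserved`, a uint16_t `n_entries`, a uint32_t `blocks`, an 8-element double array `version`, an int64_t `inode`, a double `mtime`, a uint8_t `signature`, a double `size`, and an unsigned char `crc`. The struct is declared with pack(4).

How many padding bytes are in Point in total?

6

@0: offset [1B, align 1] → 1
@1: reserved [1B, align 1] → 2
@2: n_entries [2B, align 2] → 4
@4: blocks [4B, align 4] → 8
@8: version [64B, align 4] → 72
@72: inode [8B, align 4] → 80
@80: mtime [8B, align 4] → 88
@88: signature [1B, align 1] → 89
+3 pad (align 4)
@92: size [8B, align 4] → 100
@100: crc [1B, align 1] → 101
+3 tail pad (align 4)
size 104, align 4
data bytes 98, size 104 → padding 6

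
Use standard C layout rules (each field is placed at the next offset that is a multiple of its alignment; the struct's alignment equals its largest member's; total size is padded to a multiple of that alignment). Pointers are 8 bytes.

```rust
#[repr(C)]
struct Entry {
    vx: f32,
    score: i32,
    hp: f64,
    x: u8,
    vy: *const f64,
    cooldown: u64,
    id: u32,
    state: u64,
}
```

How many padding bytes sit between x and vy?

7

0..4  vx  (4B, 4-aligned)
4..8  score  (4B, 4-aligned)
8..16  hp  (8B, 8-aligned)
16..17  x  (1B, 1-aligned)
17..24  -- padding (7B)
24..32  vy  (8B, 8-aligned)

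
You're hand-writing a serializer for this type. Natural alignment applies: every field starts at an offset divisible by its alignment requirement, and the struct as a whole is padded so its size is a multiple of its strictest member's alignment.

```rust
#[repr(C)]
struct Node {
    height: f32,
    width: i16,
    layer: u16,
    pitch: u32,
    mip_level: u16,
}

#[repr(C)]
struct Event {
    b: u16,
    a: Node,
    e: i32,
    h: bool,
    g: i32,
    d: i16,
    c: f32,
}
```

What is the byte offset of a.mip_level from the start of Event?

16

Node: @0: height [4B, align 4] → 4; @4: width [2B, align 2] → 6; @6: layer [2B, align 2] → 8; @8: pitch [4B, align 4] → 12; @12: mip_level [2B, align 2] → 14; +2 tail pad (align 4); size 16, align 4
@0: b [2B, align 2] → 2
+2 pad (align 4)
@4: a [16B, align 4] → 20
within Node: mip_level at 12
4 + 12 = 16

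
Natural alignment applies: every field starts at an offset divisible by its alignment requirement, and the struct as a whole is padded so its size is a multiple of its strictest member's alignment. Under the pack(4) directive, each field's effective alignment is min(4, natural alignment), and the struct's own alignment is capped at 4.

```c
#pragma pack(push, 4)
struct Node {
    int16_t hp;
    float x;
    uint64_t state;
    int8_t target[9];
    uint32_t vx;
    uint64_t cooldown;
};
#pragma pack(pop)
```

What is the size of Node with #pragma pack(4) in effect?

hp at 0 (size 2, align 2) → ends 2
pad 2 to align 4 for x
x at 4 (size 4, align 4) → ends 8
state at 8 (size 8, align 4) → ends 16
target at 16 (size 9, align 1) → ends 25
pad 3 to align 4 for vx
vx at 28 (size 4, align 4) → ends 32
cooldown at 32 (size 8, align 4) → ends 40
total 40 bytes, alignment 4

40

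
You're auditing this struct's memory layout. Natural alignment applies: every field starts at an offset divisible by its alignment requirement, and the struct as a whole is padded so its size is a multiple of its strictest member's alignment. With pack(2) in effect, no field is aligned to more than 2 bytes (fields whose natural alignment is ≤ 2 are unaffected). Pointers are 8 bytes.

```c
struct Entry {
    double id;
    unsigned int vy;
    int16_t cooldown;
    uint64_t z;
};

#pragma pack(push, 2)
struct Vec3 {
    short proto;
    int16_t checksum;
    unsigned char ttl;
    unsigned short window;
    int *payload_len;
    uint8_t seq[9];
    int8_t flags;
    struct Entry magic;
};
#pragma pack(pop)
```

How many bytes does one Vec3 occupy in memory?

50 bytes

Entry: @0: id [8B, align 8] → 8; @8: vy [4B, align 4] → 12; @12: cooldown [2B, align 2] → 14; +2 pad (align 8); @16: z [8B, align 8] → 24; size 24, align 8
@0: proto [2B, align 2] → 2
@2: checksum [2B, align 2] → 4
@4: ttl [1B, align 1] → 5
+1 pad (align 2)
@6: window [2B, align 2] → 8
@8: payload_len [8B, align 2] → 16
@16: seq [9B, align 1] → 25
@25: flags [1B, align 1] → 26
@26: magic [24B, align 2] → 50
size 50, align 2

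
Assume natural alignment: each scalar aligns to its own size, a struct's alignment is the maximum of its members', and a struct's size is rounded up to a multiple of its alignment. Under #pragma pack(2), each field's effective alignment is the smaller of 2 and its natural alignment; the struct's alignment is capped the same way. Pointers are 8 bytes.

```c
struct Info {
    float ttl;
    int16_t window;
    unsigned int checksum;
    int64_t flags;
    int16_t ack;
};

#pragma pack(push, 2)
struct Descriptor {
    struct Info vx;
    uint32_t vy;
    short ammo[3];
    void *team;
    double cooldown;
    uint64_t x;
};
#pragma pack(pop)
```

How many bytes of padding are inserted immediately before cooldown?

Info: 0..4  ttl  (4B, 4-aligned); 4..6  window  (2B, 2-aligned); 6..8  -- padding (2B); 8..12  checksum  (4B, 4-aligned); 12..16  -- padding (4B); 16..24  flags  (8B, 8-aligned); 24..26  ack  (2B, 2-aligned); 26..32  -- tail padding (6B); sizeof = 32, alignof = 8
0..32  vx  (32B, 2-aligned)
32..36  vy  (4B, 2-aligned)
36..42  ammo  (6B, 2-aligned)
42..50  team  (8B, 2-aligned)
50..58  cooldown  (8B, 2-aligned)

0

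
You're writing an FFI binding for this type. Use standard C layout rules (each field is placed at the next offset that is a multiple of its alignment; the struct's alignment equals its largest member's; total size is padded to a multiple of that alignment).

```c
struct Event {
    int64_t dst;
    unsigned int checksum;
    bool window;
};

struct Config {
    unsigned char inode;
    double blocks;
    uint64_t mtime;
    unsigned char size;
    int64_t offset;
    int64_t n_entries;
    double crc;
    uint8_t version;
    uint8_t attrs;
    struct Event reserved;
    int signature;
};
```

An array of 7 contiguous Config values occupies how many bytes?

Event: dst at 0 (size 8, align 8) → ends 8; checksum at 8 (size 4, align 4) → ends 12; window at 12 (size 1, align 1) → ends 13; tail pad 3 to reach multiple of 8; total 16 bytes, alignment 8
inode at 0 (size 1, align 1) → ends 1
pad 7 to align 8 for blocks
blocks at 8 (size 8, align 8) → ends 16
mtime at 16 (size 8, align 8) → ends 24
size at 24 (size 1, align 1) → ends 25
pad 7 to align 8 for offset
offset at 32 (size 8, align 8) → ends 40
n_entries at 40 (size 8, align 8) → ends 48
crc at 48 (size 8, align 8) → ends 56
version at 56 (size 1, align 1) → ends 57
attrs at 57 (size 1, align 1) → ends 58
pad 6 to align 8 for reserved
reserved at 64 (size 16, align 8) → ends 80
signature at 80 (size 4, align 4) → ends 84
tail pad 4 to reach multiple of 8
total 88 bytes, alignment 8
array of 7: 7 × 88 = 616

616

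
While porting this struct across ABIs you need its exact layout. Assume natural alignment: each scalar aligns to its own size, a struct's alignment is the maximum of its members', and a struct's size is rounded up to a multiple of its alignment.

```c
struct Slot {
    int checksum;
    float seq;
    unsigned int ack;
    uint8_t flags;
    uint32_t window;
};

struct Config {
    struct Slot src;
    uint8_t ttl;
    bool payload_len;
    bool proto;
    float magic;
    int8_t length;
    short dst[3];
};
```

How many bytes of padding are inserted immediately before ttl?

0

Slot: checksum at 0 (size 4, align 4) → ends 4; seq at 4 (size 4, align 4) → ends 8; ack at 8 (size 4, align 4) → ends 12; flags at 12 (size 1, align 1) → ends 13; pad 3 to align 4 for window; window at 16 (size 4, align 4) → ends 20; total 20 bytes, alignment 4
src at 0 (size 20, align 4) → ends 20
ttl at 20 (size 1, align 1) → ends 21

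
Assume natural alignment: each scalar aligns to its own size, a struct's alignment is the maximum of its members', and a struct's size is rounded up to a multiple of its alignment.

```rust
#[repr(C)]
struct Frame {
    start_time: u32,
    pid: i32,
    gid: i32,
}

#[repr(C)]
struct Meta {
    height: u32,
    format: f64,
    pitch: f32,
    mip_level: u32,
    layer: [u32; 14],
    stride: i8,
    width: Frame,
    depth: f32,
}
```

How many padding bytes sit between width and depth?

0

Frame: start_time at 0 (size 4, align 4) → ends 4; pid at 4 (size 4, align 4) → ends 8; gid at 8 (size 4, align 4) → ends 12; total 12 bytes, alignment 4
height at 0 (size 4, align 4) → ends 4
pad 4 to align 8 for format
format at 8 (size 8, align 8) → ends 16
pitch at 16 (size 4, align 4) → ends 20
mip_level at 20 (size 4, align 4) → ends 24
layer at 24 (size 56, align 4) → ends 80
stride at 80 (size 1, align 1) → ends 81
pad 3 to align 4 for width
width at 84 (size 12, align 4) → ends 96
depth at 96 (size 4, align 4) → ends 100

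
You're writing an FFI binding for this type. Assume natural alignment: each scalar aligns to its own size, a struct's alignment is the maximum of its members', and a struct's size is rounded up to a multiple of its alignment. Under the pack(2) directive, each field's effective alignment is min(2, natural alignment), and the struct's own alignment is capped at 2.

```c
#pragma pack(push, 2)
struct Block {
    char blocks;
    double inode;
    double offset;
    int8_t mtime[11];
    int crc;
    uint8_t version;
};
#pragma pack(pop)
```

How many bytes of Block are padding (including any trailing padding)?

blocks at 0 (size 1, align 1) → ends 1
pad 1 to align 2 for inode
inode at 2 (size 8, align 2) → ends 10
offset at 10 (size 8, align 2) → ends 18
mtime at 18 (size 11, align 1) → ends 29
pad 1 to align 2 for crc
crc at 30 (size 4, align 2) → ends 34
version at 34 (size 1, align 1) → ends 35
tail pad 1 to reach multiple of 2
total 36 bytes, alignment 2
data bytes 33, size 36 → padding 3

3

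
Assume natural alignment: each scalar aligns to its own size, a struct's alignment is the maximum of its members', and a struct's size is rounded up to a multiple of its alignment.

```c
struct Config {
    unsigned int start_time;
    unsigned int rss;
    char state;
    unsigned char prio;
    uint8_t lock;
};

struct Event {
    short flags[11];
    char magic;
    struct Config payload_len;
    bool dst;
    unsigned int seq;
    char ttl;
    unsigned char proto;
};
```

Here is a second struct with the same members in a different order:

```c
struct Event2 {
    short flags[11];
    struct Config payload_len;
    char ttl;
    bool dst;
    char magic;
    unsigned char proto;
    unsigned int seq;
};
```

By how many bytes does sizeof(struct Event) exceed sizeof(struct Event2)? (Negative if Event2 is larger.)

4

Config: start_time at 0 (size 4, align 4) → ends 4; rss at 4 (size 4, align 4) → ends 8; state at 8 (size 1, align 1) → ends 9; prio at 9 (size 1, align 1) → ends 10; lock at 10 (size 1, align 1) → ends 11; tail pad 1 to reach multiple of 4; total 12 bytes, alignment 4
flags at 0 (size 22, align 2) → ends 22
magic at 22 (size 1, align 1) → ends 23
pad 1 to align 4 for payload_len
payload_len at 24 (size 12, align 4) → ends 36
dst at 36 (size 1, align 1) → ends 37
pad 3 to align 4 for seq
seq at 40 (size 4, align 4) → ends 44
ttl at 44 (size 1, align 1) → ends 45
proto at 45 (size 1, align 1) → ends 46
tail pad 2 to reach multiple of 4
total 48 bytes, alignment 4
— Event2 —
flags at 0 (size 22, align 2) → ends 22
pad 2 to align 4 for payload_len
payload_len at 24 (size 12, align 4) → ends 36
ttl at 36 (size 1, align 1) → ends 37
dst at 37 (size 1, align 1) → ends 38
magic at 38 (size 1, align 1) → ends 39
proto at 39 (size 1, align 1) → ends 40
seq at 40 (size 4, align 4) → ends 44
total 44 bytes, alignment 4
48 − 44 = 4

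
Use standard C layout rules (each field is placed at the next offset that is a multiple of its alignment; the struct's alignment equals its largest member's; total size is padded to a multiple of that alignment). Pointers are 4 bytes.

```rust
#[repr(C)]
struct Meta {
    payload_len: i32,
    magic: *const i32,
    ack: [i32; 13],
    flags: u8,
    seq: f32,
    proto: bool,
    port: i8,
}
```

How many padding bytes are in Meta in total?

@0: payload_len [4B, align 4] → 4
@4: magic [4B, align 4] → 8
@8: ack [52B, align 4] → 60
@60: flags [1B, align 1] → 61
+3 pad (align 4)
@64: seq [4B, align 4] → 68
@68: proto [1B, align 1] → 69
@69: port [1B, align 1] → 70
+2 tail pad (align 4)
size 72, align 4
data bytes 67, size 72 → padding 5

5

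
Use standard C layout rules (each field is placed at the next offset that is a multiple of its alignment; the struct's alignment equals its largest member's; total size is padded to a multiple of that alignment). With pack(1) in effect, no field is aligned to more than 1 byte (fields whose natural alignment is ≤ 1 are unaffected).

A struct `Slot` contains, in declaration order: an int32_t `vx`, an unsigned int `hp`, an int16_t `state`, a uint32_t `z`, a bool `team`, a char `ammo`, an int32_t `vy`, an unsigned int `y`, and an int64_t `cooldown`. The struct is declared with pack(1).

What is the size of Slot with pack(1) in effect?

32

0..4  vx  (4B, 1-aligned)
4..8  hp  (4B, 1-aligned)
8..10  state  (2B, 1-aligned)
10..14  z  (4B, 1-aligned)
14..15  team  (1B, 1-aligned)
15..16  ammo  (1B, 1-aligned)
16..20  vy  (4B, 1-aligned)
20..24  y  (4B, 1-aligned)
24..32  cooldown  (8B, 1-aligned)
sizeof = 32, alignof = 1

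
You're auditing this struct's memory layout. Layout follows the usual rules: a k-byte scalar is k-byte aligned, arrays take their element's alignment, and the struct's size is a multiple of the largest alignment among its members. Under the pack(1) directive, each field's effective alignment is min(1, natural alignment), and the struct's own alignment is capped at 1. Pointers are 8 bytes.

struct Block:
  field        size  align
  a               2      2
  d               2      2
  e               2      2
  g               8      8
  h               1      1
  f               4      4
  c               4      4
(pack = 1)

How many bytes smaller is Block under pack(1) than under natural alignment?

9

natural layout:
  0..2  a  (2B, 2-aligned)
  2..4  d  (2B, 2-aligned)
  4..6  e  (2B, 2-aligned)
  6..8  -- padding (2B)
  8..16  g  (8B, 8-aligned)
  16..17  h  (1B, 1-aligned)
  17..20  -- padding (3B)
  20..24  f  (4B, 4-aligned)
  24..28  c  (4B, 4-aligned)
  28..32  -- tail padding (4B)
  sizeof = 32, alignof = 8
packed(1) layout:
  0..2  a  (2B, 1-aligned)
  2..4  d  (2B, 1-aligned)
  4..6  e  (2B, 1-aligned)
  6..14  g  (8B, 1-aligned)
  14..15  h  (1B, 1-aligned)
  15..19  f  (4B, 1-aligned)
  19..23  c  (4B, 1-aligned)
  sizeof = 23, alignof = 1
32 − 23 = 9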